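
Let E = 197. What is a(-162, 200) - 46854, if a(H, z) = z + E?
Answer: -46457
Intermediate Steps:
a(H, z) = 197 + z (a(H, z) = z + 197 = 197 + z)
a(-162, 200) - 46854 = (197 + 200) - 46854 = 397 - 46854 = -46457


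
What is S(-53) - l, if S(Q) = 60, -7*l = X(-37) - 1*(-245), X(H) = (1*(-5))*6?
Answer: 635/7 ≈ 90.714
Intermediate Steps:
X(H) = -30 (X(H) = -5*6 = -30)
l = -215/7 (l = -(-30 - 1*(-245))/7 = -(-30 + 245)/7 = -1/7*215 = -215/7 ≈ -30.714)
S(-53) - l = 60 - 1*(-215/7) = 60 + 215/7 = 635/7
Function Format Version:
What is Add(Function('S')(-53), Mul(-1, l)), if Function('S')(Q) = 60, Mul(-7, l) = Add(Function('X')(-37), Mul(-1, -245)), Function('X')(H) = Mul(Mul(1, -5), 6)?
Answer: Rational(635, 7) ≈ 90.714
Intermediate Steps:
Function('X')(H) = -30 (Function('X')(H) = Mul(-5, 6) = -30)
l = Rational(-215, 7) (l = Mul(Rational(-1, 7), Add(-30, Mul(-1, -245))) = Mul(Rational(-1, 7), Add(-30, 245)) = Mul(Rational(-1, 7), 215) = Rational(-215, 7) ≈ -30.714)
Add(Function('S')(-53), Mul(-1, l)) = Add(60, Mul(-1, Rational(-215, 7))) = Add(60, Rational(215, 7)) = Rational(635, 7)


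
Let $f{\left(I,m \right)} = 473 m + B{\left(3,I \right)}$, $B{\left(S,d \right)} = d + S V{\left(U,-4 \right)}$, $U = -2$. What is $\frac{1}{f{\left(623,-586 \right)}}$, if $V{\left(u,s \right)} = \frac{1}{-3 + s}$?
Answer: $- \frac{7}{1935888} \approx -3.6159 \cdot 10^{-6}$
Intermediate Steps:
$B{\left(S,d \right)} = d - \frac{S}{7}$ ($B{\left(S,d \right)} = d + \frac{S}{-3 - 4} = d + \frac{S}{-7} = d + S \left(- \frac{1}{7}\right) = d - \frac{S}{7}$)
$f{\left(I,m \right)} = - \frac{3}{7} + I + 473 m$ ($f{\left(I,m \right)} = 473 m + \left(I - \frac{3}{7}\right) = 473 m + \left(- \frac{3}{7} + I\right) = - \frac{3}{7} + I + 473 m$)
$\frac{1}{f{\left(623,-586 \right)}} = \frac{1}{- \frac{3}{7} + 623 + 473 \left(-586\right)} = \frac{1}{- \frac{3}{7} + 623 - 277178} = \frac{1}{- \frac{1935888}{7}} = - \frac{7}{1935888}$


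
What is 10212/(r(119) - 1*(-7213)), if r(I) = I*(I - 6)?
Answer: 2553/5165 ≈ 0.49429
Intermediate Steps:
r(I) = I*(-6 + I)
10212/(r(119) - 1*(-7213)) = 10212/(119*(-6 + 119) - 1*(-7213)) = 10212/(119*113 + 7213) = 10212/(13447 + 7213) = 10212/20660 = 10212*(1/20660) = 2553/5165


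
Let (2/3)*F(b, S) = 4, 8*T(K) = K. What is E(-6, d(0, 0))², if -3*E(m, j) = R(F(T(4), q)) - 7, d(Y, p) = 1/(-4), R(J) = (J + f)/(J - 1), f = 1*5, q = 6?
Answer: 64/25 ≈ 2.5600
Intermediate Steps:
f = 5
T(K) = K/8
F(b, S) = 6 (F(b, S) = (3/2)*4 = 6)
R(J) = (5 + J)/(-1 + J) (R(J) = (J + 5)/(J - 1) = (5 + J)/(-1 + J))
d(Y, p) = -¼
E(m, j) = 8/5 (E(m, j) = -((5 + 6)/(-1 + 6) - 7)/3 = -(11/5 - 7)/3 = -⅓*(-24/5) = 8/5)
E(-6, d(0, 0))² = (8/5)² = 64/25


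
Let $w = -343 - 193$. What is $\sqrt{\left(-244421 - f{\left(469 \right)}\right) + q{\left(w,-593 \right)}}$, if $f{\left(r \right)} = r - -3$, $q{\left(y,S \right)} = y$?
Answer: $i \sqrt{245429} \approx 495.41 i$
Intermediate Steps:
$w = -536$ ($w = -343 - 193 = -536$)
$f{\left(r \right)} = 3 + r$ ($f{\left(r \right)} = r + 3 = 3 + r$)
$\sqrt{\left(-244421 - f{\left(469 \right)}\right) + q{\left(w,-593 \right)}} = \sqrt{\left(-244421 - \left(3 + 469\right)\right) - 536} = \sqrt{\left(-244421 - 472\right) - 536} = \sqrt{-244893 - 536} = \sqrt{-245429} = i \sqrt{245429}$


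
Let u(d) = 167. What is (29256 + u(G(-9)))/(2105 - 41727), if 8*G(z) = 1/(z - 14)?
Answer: -29423/39622 ≈ -0.74259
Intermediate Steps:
G(z) = 1/(8*(-14 + z)) (G(z) = 1/(8*(z - 14)) = 1/(8*(-14 + z)))
(29256 + u(G(-9)))/(2105 - 41727) = (29256 + 167)/(2105 - 41727) = 29423/(-39622) = 29423*(-1/39622) = -29423/39622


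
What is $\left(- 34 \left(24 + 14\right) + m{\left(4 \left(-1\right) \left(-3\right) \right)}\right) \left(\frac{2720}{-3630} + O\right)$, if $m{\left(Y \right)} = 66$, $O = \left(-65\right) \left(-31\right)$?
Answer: $- \frac{896418098}{363} \approx -2.4695 \cdot 10^{6}$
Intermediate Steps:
$O = 2015$
$\left(- 34 \left(24 + 14\right) + m{\left(4 \left(-1\right) \left(-3\right) \right)}\right) \left(\frac{2720}{-3630} + O\right) = \left(- 34 \left(24 + 14\right) + 66\right) \left(\frac{2720}{-3630} + 2015\right) = \left(\left(-34\right) 38 + 66\right) \left(2720 \left(- \frac{1}{3630}\right) + 2015\right) = \left(-1292 + 66\right) \left(- \frac{272}{363} + 2015\right) = \left(-1226\right) \frac{731173}{363} = - \frac{896418098}{363}$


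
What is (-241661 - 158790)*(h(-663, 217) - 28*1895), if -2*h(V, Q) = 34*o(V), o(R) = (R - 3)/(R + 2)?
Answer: 14049415675882/661 ≈ 2.1255e+10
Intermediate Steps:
o(R) = (-3 + R)/(2 + R)
h(V, Q) = -17*(-3 + V)/(2 + V)
(-241661 - 158790)*(h(-663, 217) - 28*1895) = (-241661 - 158790)*(17*(3 - 1*(-663))/(2 - 663) - 28*1895) = -400451*(17*(3 + 663)/(-661) - 53060) = -400451*(17*(-1/661)*666 - 53060) = -400451*(-11322/661 - 53060) = -400451*(-35083982/661) = 14049415675882/661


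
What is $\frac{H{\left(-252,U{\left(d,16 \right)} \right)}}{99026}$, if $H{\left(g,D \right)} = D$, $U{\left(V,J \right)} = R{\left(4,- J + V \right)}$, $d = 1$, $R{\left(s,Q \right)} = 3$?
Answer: $\frac{3}{99026} \approx 3.0295 \cdot 10^{-5}$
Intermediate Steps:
$U{\left(V,J \right)} = 3$
$\frac{H{\left(-252,U{\left(d,16 \right)} \right)}}{99026} = \frac{3}{99026}$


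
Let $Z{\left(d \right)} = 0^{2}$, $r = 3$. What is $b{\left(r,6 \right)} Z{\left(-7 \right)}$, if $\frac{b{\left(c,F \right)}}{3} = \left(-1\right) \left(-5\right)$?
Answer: $0$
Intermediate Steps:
$b{\left(c,F \right)} = 15$ ($b{\left(c,F \right)} = 3 \left(\left(-1\right) \left(-5\right)\right) = 3 \cdot 5 = 15$)
$Z{\left(d \right)} = 0$
$b{\left(r,6 \right)} Z{\left(-7 \right)} = 15 \cdot 0 = 0$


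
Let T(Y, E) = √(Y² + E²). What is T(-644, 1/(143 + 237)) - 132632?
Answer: -132632 + √59887878401/380 ≈ -1.3199e+5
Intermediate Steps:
T(Y, E) = √(E² + Y²)
T(-644, 1/(143 + 237)) - 132632 = √((1/(143 + 237))² + (-644)²) - 132632 = √((1/380)² + 414736) - 132632 = √(1/144400 + 414736) - 132632 = √(59887878401/144400) - 132632 = √59887878401/380 - 132632 = -132632 + √59887878401/380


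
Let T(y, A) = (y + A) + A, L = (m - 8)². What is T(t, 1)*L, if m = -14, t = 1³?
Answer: 1452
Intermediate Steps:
t = 1
L = 484 (L = (-14 - 8)² = (-22)² = 484)
T(y, A) = y + 2*A (T(y, A) = (A + y) + A = y + 2*A)
T(t, 1)*L = (1 + 2*1)*484 = (1 + 2)*484 = 3*484 = 1452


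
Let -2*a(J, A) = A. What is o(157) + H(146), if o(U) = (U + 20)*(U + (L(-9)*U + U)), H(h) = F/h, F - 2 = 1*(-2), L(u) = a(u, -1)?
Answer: 138945/2 ≈ 69473.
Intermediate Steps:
a(J, A) = -A/2
L(u) = ½ (L(u) = -½*(-1) = ½)
F = 0 (F = 2 + 1*(-2) = 2 - 2 = 0)
H(h) = 0 (H(h) = 0/h = 0)
o(U) = 5*U*(20 + U)/2 (o(U) = (U + 20)*(U + (U/2 + U)) = (20 + U)*(U + 3*U/2) = (20 + U)*(5*U/2) = 5*U*(20 + U)/2)
o(157) + H(146) = (5/2)*157*(20 + 157) + 0 = (5/2)*157*177 + 0 = 138945/2 + 0 = 138945/2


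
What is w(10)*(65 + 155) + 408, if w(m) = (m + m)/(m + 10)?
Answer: 628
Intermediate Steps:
w(m) = 2*m/(10 + m) (w(m) = (2*m)/(10 + m) = 2*m/(10 + m))
w(10)*(65 + 155) + 408 = (2*10/(10 + 10))*(65 + 155) + 408 = (2*10/20)*220 + 408 = (2*10*(1/20))*220 + 408 = 1*220 + 408 = 220 + 408 = 628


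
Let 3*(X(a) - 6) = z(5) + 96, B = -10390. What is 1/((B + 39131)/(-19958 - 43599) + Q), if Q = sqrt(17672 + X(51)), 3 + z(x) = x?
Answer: 5480075211/214623824038625 + 8078984498*sqrt(39849)/214623824038625 ≈ 0.0075398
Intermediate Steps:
z(x) = -3 + x
X(a) = 116/3 (X(a) = 6 + ((-3 + 5) + 96)/3 = 6 + (2 + 96)/3 = 6 + (1/3)*98 = 6 + 98/3 = 116/3)
Q = 2*sqrt(39849)/3 (Q = sqrt(17672 + 116/3) = sqrt(53132/3) = 2*sqrt(39849)/3 ≈ 133.08)
1/((B + 39131)/(-19958 - 43599) + Q) = 1/((-10390 + 39131)/(-19958 - 43599) + 2*sqrt(39849)/3) = 1/(28741/(-63557) + 2*sqrt(39849)/3) = 1/(28741*(-1/63557) + 2*sqrt(39849)/3) = 1/(-28741/63557 + 2*sqrt(39849)/3)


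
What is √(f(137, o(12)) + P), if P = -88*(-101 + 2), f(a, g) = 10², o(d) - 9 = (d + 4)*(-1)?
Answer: 2*√2203 ≈ 93.872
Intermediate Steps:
o(d) = 5 - d (o(d) = 9 + (d + 4)*(-1) = 9 + (4 + d)*(-1) = 9 + (-4 - d) = 5 - d)
f(a, g) = 100
P = 8712 (P = -88*(-99) = 8712)
√(f(137, o(12)) + P) = √(100 + 8712) = √8812 = 2*√2203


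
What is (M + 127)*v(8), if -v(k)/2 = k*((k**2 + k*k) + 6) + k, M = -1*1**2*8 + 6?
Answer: -270000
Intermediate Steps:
M = -2 (M = -1*1*8 + 6 = -1*8 + 6 = -8 + 6 = -2)
v(k) = -2*k - 2*k*(6 + 2*k**2) (v(k) = -2*(k*((k**2 + k*k) + 6) + k) = -2*(k*((k**2 + k**2) + 6) + k) = -2*(k*(2*k**2 + 6) + k) = -2*(k*(6 + 2*k**2) + k) = -2*(k + k*(6 + 2*k**2)) = -2*k - 2*k*(6 + 2*k**2))
(M + 127)*v(8) = (-2 + 127)*(-14*8 - 4*8**3) = 125*(-112 - 4*512) = 125*(-112 - 2048) = 125*(-2160) = -270000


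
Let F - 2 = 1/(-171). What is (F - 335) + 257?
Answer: -12997/171 ≈ -76.006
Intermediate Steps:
F = 341/171 (F = 2 + 1/(-171) = 2 - 1/171 = 341/171 ≈ 1.9942)
(F - 335) + 257 = (341/171 - 335) + 257 = -56944/171 + 257 = -12997/171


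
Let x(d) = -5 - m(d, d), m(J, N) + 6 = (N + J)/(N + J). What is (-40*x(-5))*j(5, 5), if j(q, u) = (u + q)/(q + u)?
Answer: 0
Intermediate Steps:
m(J, N) = -5 (m(J, N) = -6 + (N + J)/(N + J) = -6 + (J + N)/(J + N) = -6 + 1 = -5)
j(q, u) = 1 (j(q, u) = (q + u)/(q + u) = 1)
x(d) = 0 (x(d) = -5 - 1*(-5) = -5 + 5 = 0)
(-40*x(-5))*j(5, 5) = -40*0*1 = 0*1 = 0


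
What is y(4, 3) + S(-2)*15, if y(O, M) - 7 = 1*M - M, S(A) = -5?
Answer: -68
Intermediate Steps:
y(O, M) = 7 (y(O, M) = 7 + (1*M - M) = 7 + (M - M) = 7 + 0 = 7)
y(4, 3) + S(-2)*15 = 7 - 5*15 = 7 - 75 = -68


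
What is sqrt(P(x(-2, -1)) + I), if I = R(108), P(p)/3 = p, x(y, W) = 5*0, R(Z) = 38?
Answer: sqrt(38) ≈ 6.1644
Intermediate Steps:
x(y, W) = 0
P(p) = 3*p
I = 38
sqrt(P(x(-2, -1)) + I) = sqrt(3*0 + 38) = sqrt(0 + 38) = sqrt(38)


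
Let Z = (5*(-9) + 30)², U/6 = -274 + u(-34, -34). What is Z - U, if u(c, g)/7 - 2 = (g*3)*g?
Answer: -143871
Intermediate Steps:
u(c, g) = 14 + 21*g² (u(c, g) = 14 + 7*((g*3)*g) = 14 + 7*((3*g)*g) = 14 + 7*(3*g²) = 14 + 21*g²)
U = 144096 (U = 6*(-274 + (14 + 21*(-34)²)) = 6*(-274 + (14 + 21*1156)) = 6*(-274 + (14 + 24276)) = 6*(-274 + 24290) = 6*24016 = 144096)
Z = 225 (Z = (-45 + 30)² = (-15)² = 225)
Z - U = 225 - 1*144096 = 225 - 144096 = -143871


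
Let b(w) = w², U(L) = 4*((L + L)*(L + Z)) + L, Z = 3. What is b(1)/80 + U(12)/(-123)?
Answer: -38679/3280 ≈ -11.792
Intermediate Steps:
U(L) = L + 8*L*(3 + L) (U(L) = 4*((L + L)*(L + 3)) + L = 4*((2*L)*(3 + L)) + L = 4*(2*L*(3 + L)) + L = 8*L*(3 + L) + L = L + 8*L*(3 + L))
b(1)/80 + U(12)/(-123) = 1²/80 + (12*(25 + 8*12))/(-123) = 1*(1/80) + (12*(25 + 96))*(-1/123) = 1/80 + (12*121)*(-1/123) = 1/80 + 1452*(-1/123) = 1/80 - 484/41 = -38679/3280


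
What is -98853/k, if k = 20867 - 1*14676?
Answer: -98853/6191 ≈ -15.967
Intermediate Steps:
k = 6191 (k = 20867 - 14676 = 6191)
-98853/k = -98853/6191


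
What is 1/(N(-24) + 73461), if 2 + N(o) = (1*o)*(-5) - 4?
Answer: 1/73575 ≈ 1.3592e-5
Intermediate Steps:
N(o) = -6 - 5*o (N(o) = -2 + ((1*o)*(-5) - 4) = -2 + (o*(-5) - 4) = -2 + (-5*o - 4) = -2 + (-4 - 5*o) = -6 - 5*o)
1/(N(-24) + 73461) = 1/((-6 - 5*(-24)) + 73461) = 1/((-6 + 120) + 73461) = 1/(114 + 73461) = 1/73575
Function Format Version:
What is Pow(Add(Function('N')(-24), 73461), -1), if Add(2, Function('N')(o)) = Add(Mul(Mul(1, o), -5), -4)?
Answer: Rational(1, 73575) ≈ 1.3592e-5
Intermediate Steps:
Function('N')(o) = Add(-6, Mul(-5, o)) (Function('N')(o) = Add(-2, Add(Mul(Mul(1, o), -5), -4)) = Add(-2, Add(Mul(o, -5), -4)) = Add(-2, Add(Mul(-5, o), -4)) = Add(-2, Add(-4, Mul(-5, o))) = Add(-6, Mul(-5, o)))
Pow(Add(Function('N')(-24), 73461), -1) = Pow(Add(Add(-6, Mul(-5, -24)), 73461), -1) = Pow(Add(Add(-6, 120), 73461), -1) = Pow(Add(114, 73461), -1) = Pow(73575, -1) = Rational(1, 73575)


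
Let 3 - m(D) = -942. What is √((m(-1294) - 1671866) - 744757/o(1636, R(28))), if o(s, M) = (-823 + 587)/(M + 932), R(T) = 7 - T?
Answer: √4815869/2 ≈ 1097.3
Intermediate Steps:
m(D) = 945 (m(D) = 3 - 1*(-942) = 3 + 942 = 945)
o(s, M) = -236/(932 + M)
√((m(-1294) - 1671866) - 744757/o(1636, R(28))) = √((945 - 1671866) - 744757/((-236/(932 + (7 - 1*28))))) = √(-1670921 - 744757/((-236/(932 + (7 - 28))))) = √(-1670921 - 744757/((-236/(932 - 21)))) = √(-1670921 - 744757/((-236/911))) = √(-1670921 - 744757/((-236*1/911))) = √(-1670921 - 744757/(-236/911)) = √(-1670921 - 744757*(-911/236)) = √(-1670921 + 11499553/4) = √(4815869/4) = √4815869/2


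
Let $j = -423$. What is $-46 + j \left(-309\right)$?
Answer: $130661$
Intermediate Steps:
$-46 + j \left(-309\right) = -46 - -130707 = -46 + 130707 = 130661$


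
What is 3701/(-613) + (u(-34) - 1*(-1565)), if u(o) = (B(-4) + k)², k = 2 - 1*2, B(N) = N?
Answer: 965452/613 ≈ 1575.0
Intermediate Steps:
k = 0 (k = 2 - 2 = 0)
u(o) = 16 (u(o) = (-4 + 0)² = (-4)² = 16)
3701/(-613) + (u(-34) - 1*(-1565)) = 3701/(-613) + (16 - 1*(-1565)) = 3701*(-1/613) + (16 + 1565) = -3701/613 + 1581 = 965452/613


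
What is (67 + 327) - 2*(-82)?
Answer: 558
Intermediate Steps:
(67 + 327) - 2*(-82) = 394 + 164 = 558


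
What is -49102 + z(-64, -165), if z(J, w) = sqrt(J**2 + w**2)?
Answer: -49102 + sqrt(31321) ≈ -48925.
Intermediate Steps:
-49102 + z(-64, -165) = -49102 + sqrt((-64)**2 + (-165)**2) = -49102 + sqrt(4096 + 27225) = -49102 + sqrt(31321)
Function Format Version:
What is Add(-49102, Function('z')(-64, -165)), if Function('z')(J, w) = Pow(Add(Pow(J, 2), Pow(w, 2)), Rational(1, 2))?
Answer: Add(-49102, Pow(31321, Rational(1, 2))) ≈ -48925.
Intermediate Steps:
Add(-49102, Function('z')(-64, -165)) = Add(-49102, Pow(Add(Pow(-64, 2), Pow(-165, 2)), Rational(1, 2))) = Add(-49102, Pow(Add(4096, 27225), Rational(1, 2))) = Add(-49102, Pow(31321, Rational(1, 2)))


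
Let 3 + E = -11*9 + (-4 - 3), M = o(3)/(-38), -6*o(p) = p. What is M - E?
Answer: 8285/76 ≈ 109.01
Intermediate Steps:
o(p) = -p/6
M = 1/76 (M = -1/6*3/(-38) = -1/2*(-1/38) = 1/76 ≈ 0.013158)
E = -109 (E = -3 + (-11*9 + (-4 - 3)) = -3 + (-99 - 7) = -3 - 106 = -109)
M - E = 1/76 - 1*(-109) = 1/76 + 109 = 8285/76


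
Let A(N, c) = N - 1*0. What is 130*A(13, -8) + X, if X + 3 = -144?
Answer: 1543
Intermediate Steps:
A(N, c) = N (A(N, c) = N + 0 = N)
X = -147 (X = -3 - 144 = -147)
130*A(13, -8) + X = 130*13 - 147 = 1690 - 147 = 1543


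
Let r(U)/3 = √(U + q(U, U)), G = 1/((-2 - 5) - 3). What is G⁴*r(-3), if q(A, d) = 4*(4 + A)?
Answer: 3/10000 ≈ 0.00030000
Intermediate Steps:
q(A, d) = 16 + 4*A
G = -⅒ (G = 1/(-7 - 3) = 1/(-10) = -⅒ ≈ -0.10000)
r(U) = 3*√(16 + 5*U) (r(U) = 3*√(U + (16 + 4*U)) = 3*√(16 + 5*U))
G⁴*r(-3) = (-⅒)⁴*(3*√(16 + 5*(-3))) = (3*√(16 - 15))/10000 = (3*√1)/10000 = (3*1)/10000 = (1/10000)*3 = 3/10000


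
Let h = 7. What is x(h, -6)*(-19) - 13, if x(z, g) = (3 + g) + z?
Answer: -89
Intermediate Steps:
x(z, g) = 3 + g + z
x(h, -6)*(-19) - 13 = (3 - 6 + 7)*(-19) - 13 = 4*(-19) - 13 = -76 - 13 = -89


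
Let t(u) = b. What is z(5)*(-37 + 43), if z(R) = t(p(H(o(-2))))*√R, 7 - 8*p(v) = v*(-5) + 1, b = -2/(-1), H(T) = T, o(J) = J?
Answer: 12*√5 ≈ 26.833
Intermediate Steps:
b = 2 (b = -2*(-1) = 2)
p(v) = ¾ + 5*v/8 (p(v) = 7/8 - (v*(-5) + 1)/8 = 7/8 - (-5*v + 1)/8 = 7/8 - (1 - 5*v)/8 = 7/8 + (-⅛ + 5*v/8) = ¾ + 5*v/8)
t(u) = 2
z(R) = 2*√R
z(5)*(-37 + 43) = (2*√5)*(-37 + 43) = (2*√5)*6 = 12*√5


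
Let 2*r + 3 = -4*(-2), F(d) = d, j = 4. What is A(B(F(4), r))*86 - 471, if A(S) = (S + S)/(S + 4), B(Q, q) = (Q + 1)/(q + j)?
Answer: -13741/31 ≈ -443.26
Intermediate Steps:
r = 5/2 (r = -3/2 + (-4*(-2))/2 = -3/2 + (½)*8 = -3/2 + 4 = 5/2 ≈ 2.5000)
B(Q, q) = (1 + Q)/(4 + q) (B(Q, q) = (Q + 1)/(q + 4) = (1 + Q)/(4 + q))
A(S) = 2*S/(4 + S) (A(S) = (2*S)/(4 + S) = 2*S/(4 + S))
A(B(F(4), r))*86 - 471 = (2*((1 + 4)/(4 + 5/2))/(4 + (1 + 4)/(4 + 5/2)))*86 - 471 = (2*(5/(13/2))/(4 + 5/(13/2)))*86 - 471 = (2*((2/13)*5)/(4 + (2/13)*5))*86 - 471 = (2*(10/13)/(4 + 10/13))*86 - 471 = (2*(10/13)/(62/13))*86 - 471 = (2*(10/13)*(13/62))*86 - 471 = (10/31)*86 - 471 = 860/31 - 471 = -13741/31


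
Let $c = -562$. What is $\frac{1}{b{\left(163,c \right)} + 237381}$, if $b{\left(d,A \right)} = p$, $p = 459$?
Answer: $\frac{1}{237840} \approx 4.2045 \cdot 10^{-6}$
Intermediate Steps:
$b{\left(d,A \right)} = 459$
$\frac{1}{b{\left(163,c \right)} + 237381} = \frac{1}{459 + 237381} = \frac{1}{237840}$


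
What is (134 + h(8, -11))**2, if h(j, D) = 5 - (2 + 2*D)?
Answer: 25281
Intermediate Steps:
h(j, D) = 3 - 2*D (h(j, D) = 5 + (-2 - 2*D) = 3 - 2*D)
(134 + h(8, -11))**2 = (134 + (3 - 2*(-11)))**2 = (134 + (3 + 22))**2 = (134 + 25)**2 = 159**2 = 25281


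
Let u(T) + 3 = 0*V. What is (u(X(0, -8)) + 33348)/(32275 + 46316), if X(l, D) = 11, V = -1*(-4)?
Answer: 11115/26197 ≈ 0.42429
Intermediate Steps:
V = 4
u(T) = -3 (u(T) = -3 + 0*4 = -3 + 0 = -3)
(u(X(0, -8)) + 33348)/(32275 + 46316) = (-3 + 33348)/(32275 + 46316) = 33345/78591 = 33345*(1/78591) = 11115/26197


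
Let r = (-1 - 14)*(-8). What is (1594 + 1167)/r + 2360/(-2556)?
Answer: 564493/25560 ≈ 22.085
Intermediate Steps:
r = 120 (r = -15*(-8) = 120)
(1594 + 1167)/r + 2360/(-2556) = (1594 + 1167)/120 + 2360/(-2556) = 2761*(1/120) + 2360*(-1/2556) = 2761/120 - 590/639 = 564493/25560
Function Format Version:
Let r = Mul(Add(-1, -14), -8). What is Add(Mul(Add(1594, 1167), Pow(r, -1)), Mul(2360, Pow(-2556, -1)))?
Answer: Rational(564493, 25560) ≈ 22.085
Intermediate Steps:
r = 120 (r = Mul(-15, -8) = 120)
Add(Mul(Add(1594, 1167), Pow(r, -1)), Mul(2360, Pow(-2556, -1))) = Add(Mul(Add(1594, 1167), Pow(120, -1)), Mul(2360, Pow(-2556, -1))) = Add(Mul(2761, Rational(1, 120)), Mul(2360, Rational(-1, 2556))) = Add(Rational(2761, 120), Rational(-590, 639)) = Rational(564493, 25560)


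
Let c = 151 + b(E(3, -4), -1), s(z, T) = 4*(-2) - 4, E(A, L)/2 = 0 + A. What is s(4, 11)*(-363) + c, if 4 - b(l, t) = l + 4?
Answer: 4501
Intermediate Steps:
E(A, L) = 2*A (E(A, L) = 2*(0 + A) = 2*A)
b(l, t) = -l (b(l, t) = 4 - (l + 4) = 4 - (4 + l) = 4 + (-4 - l) = -l)
s(z, T) = -12 (s(z, T) = -8 - 4 = -12)
c = 145 (c = 151 - 2*3 = 151 - 1*6 = 151 - 6 = 145)
s(4, 11)*(-363) + c = -12*(-363) + 145 = 4356 + 145 = 4501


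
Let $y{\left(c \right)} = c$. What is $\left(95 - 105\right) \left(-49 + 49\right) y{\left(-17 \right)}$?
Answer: $0$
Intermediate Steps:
$\left(95 - 105\right) \left(-49 + 49\right) y{\left(-17 \right)} = \left(95 - 105\right) \left(-49 + 49\right) \left(-17\right) = \left(-10\right) 0 \left(-17\right) = 0 \left(-17\right) = 0$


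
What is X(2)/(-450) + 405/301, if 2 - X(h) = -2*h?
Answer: 30074/22575 ≈ 1.3322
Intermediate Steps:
X(h) = 2 + 2*h (X(h) = 2 - (-2)*h = 2 + 2*h)
X(2)/(-450) + 405/301 = (2 + 2*2)/(-450) + 405/301 = (2 + 4)*(-1/450) + 405*(1/301) = 6*(-1/450) + 405/301 = -1/75 + 405/301 = 30074/22575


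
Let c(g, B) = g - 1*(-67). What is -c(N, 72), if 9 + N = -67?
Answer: 9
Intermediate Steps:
N = -76 (N = -9 - 67 = -76)
c(g, B) = 67 + g (c(g, B) = g + 67 = 67 + g)
-c(N, 72) = -(67 - 76) = -1*(-9) = 9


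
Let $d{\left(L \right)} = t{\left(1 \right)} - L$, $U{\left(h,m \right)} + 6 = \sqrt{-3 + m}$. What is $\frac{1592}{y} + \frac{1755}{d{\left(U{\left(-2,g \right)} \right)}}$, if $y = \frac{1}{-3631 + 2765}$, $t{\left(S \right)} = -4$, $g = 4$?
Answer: $-1376917$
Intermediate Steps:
$U{\left(h,m \right)} = -6 + \sqrt{-3 + m}$
$y = - \frac{1}{866}$ ($y = \frac{1}{-866} = - \frac{1}{866} \approx -0.0011547$)
$d{\left(L \right)} = -4 - L$
$\frac{1592}{y} + \frac{1755}{d{\left(U{\left(-2,g \right)} \right)}} = \frac{1592}{- \frac{1}{866}} + \frac{1755}{-4 - \left(-6 + \sqrt{-3 + 4}\right)} = 1592 \left(-866\right) + \frac{1755}{-4 - \left(-6 + \sqrt{1}\right)} = -1378672 + \frac{1755}{-4 - \left(-6 + 1\right)} = -1378672 + \frac{1755}{-4 - -5} = -1378672 + \frac{1755}{-4 + 5} = -1378672 + \frac{1755}{1} = -1378672 + 1755 \cdot 1 = -1378672 + 1755 = -1376917$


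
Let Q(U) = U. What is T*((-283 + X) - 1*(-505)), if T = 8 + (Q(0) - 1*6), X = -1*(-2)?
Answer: 448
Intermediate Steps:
X = 2
T = 2 (T = 8 + (0 - 1*6) = 8 + (0 - 6) = 8 - 6 = 2)
T*((-283 + X) - 1*(-505)) = 2*((-283 + 2) - 1*(-505)) = 2*(-281 + 505) = 2*224 = 448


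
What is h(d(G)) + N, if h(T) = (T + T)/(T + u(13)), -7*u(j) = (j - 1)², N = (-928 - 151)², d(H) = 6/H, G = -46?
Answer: 1293471765/1111 ≈ 1.1642e+6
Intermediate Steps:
N = 1164241 (N = (-1079)² = 1164241)
u(j) = -(-1 + j)²/7 (u(j) = -(j - 1)²/7 = -(-1 + j)²/7)
h(T) = 2*T/(-144/7 + T) (h(T) = (T + T)/(T - (-1 + 13)²/7) = (2*T)/(T - ⅐*12²) = (2*T)/(T - ⅐*144) = (2*T)/(T - 144/7) = (2*T)/(-144/7 + T) = 2*T/(-144/7 + T))
h(d(G)) + N = 14*(6/(-46))/(-144 + 7*(6/(-46))) + 1164241 = 14*(6*(-1/46))/(-144 + 7*(6*(-1/46))) + 1164241 = 14*(-3/23)/(-144 + 7*(-3/23)) + 1164241 = 14*(-3/23)/(-144 - 21/23) + 1164241 = 14*(-3/23)/(-3333/23) + 1164241 = 14*(-3/23)*(-23/3333) + 1164241 = 14/1111 + 1164241 = 1293471765/1111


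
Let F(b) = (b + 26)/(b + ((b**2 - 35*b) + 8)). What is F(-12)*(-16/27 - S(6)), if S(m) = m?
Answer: -89/540 ≈ -0.16481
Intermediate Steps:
F(b) = (26 + b)/(8 + b**2 - 34*b) (F(b) = (26 + b)/(b + (8 + b**2 - 35*b)) = (26 + b)/(8 + b**2 - 34*b))
F(-12)*(-16/27 - S(6)) = ((26 - 12)/(8 + (-12)**2 - 34*(-12)))*(-16/27 - 1*6) = (14/(8 + 144 + 408))*(-16*1/27 - 6) = (14/560)*(-16/27 - 6) = ((1/560)*14)*(-178/27) = (1/40)*(-178/27) = -89/540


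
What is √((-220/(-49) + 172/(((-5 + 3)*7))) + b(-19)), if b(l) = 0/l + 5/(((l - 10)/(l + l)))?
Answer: 2*I*√12818/203 ≈ 1.1154*I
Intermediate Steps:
b(l) = 10*l/(-10 + l) (b(l) = 0 + 5/(((-10 + l)/((2*l)))) = 0 + 5/(((-10 + l)*(1/(2*l)))) = 0 + 5/(((-10 + l)/(2*l))) = 0 + 5*(2*l/(-10 + l)) = 0 + 10*l/(-10 + l) = 10*l/(-10 + l))
√((-220/(-49) + 172/(((-5 + 3)*7))) + b(-19)) = √((-220/(-49) + 172/(((-5 + 3)*7))) + 10*(-19)/(-10 - 19)) = √((-220*(-1/49) + 172/((-2*7))) + 10*(-19)/(-29)) = √((220/49 + 172/(-14)) + 10*(-19)*(-1/29)) = √((220/49 + 172*(-1/14)) + 190/29) = √((220/49 - 86/7) + 190/29) = √(-382/49 + 190/29) = √(-1768/1421) = 2*I*√12818/203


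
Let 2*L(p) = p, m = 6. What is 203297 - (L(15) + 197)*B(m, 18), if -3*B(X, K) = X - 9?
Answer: 406185/2 ≈ 2.0309e+5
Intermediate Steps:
B(X, K) = 3 - X/3 (B(X, K) = -(X - 9)/3 = -(-9 + X)/3 = 3 - X/3)
L(p) = p/2
203297 - (L(15) + 197)*B(m, 18) = 203297 - ((½)*15 + 197)*(3 - ⅓*6) = 203297 - (15/2 + 197)*(3 - 2) = 203297 - 409/2 = 406185/2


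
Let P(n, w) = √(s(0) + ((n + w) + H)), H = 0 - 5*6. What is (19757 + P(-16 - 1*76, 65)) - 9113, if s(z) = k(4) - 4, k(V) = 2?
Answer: 10644 + I*√59 ≈ 10644.0 + 7.6811*I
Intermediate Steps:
H = -30 (H = 0 - 30 = -30)
s(z) = -2 (s(z) = 2 - 4 = -2)
P(n, w) = √(-32 + n + w) (P(n, w) = √(-2 + ((n + w) - 30)) = √(-2 + (-30 + n + w)) = √(-32 + n + w))
(19757 + P(-16 - 1*76, 65)) - 9113 = (19757 + √(-32 + (-16 - 1*76) + 65)) - 9113 = (19757 + √(-32 + (-16 - 76) + 65)) - 9113 = (19757 + √(-32 - 92 + 65)) - 9113 = (19757 + √(-59)) - 9113 = (19757 + I*√59) - 9113 = 10644 + I*√59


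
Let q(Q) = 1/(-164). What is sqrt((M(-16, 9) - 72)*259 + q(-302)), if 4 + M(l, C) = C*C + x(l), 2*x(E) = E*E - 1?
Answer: 3*sqrt(25638981)/82 ≈ 185.25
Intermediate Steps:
q(Q) = -1/164
x(E) = -1/2 + E**2/2 (x(E) = (E*E - 1)/2 = (E**2 - 1)/2 = (-1 + E**2)/2 = -1/2 + E**2/2)
M(l, C) = -9/2 + C**2 + l**2/2 (M(l, C) = -4 + (C*C + (-1/2 + l**2/2)) = -4 + (C**2 + (-1/2 + l**2/2)) = -4 + (-1/2 + C**2 + l**2/2) = -9/2 + C**2 + l**2/2)
sqrt((M(-16, 9) - 72)*259 + q(-302)) = sqrt(((-9/2 + 9**2 + (1/2)*(-16)**2) - 72)*259 - 1/164) = sqrt(((-9/2 + 81 + (1/2)*256) - 72)*259 - 1/164) = sqrt(((-9/2 + 81 + 128) - 72)*259 - 1/164) = sqrt((409/2 - 72)*259 - 1/164) = sqrt((265/2)*259 - 1/164) = sqrt(68635/2 - 1/164) = sqrt(5628069/164) = 3*sqrt(25638981)/82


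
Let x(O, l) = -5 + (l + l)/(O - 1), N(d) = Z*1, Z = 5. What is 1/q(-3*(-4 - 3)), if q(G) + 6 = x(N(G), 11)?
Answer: -2/11 ≈ -0.18182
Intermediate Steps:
N(d) = 5 (N(d) = 5*1 = 5)
x(O, l) = -5 + 2*l/(-1 + O) (x(O, l) = -5 + (2*l)/(-1 + O) = -5 + 2*l/(-1 + O))
q(G) = -11/2 (q(G) = -6 + (5 - 5*5 + 2*11)/(-1 + 5) = -6 + (5 - 25 + 22)/4 = -6 + (¼)*2 = -6 + ½ = -11/2)
1/q(-3*(-4 - 3)) = 1/(-11/2) = -2/11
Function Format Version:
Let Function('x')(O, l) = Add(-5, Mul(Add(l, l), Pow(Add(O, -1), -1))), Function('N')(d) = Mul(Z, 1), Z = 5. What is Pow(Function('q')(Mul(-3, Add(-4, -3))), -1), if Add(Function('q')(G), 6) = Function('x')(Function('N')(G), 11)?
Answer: Rational(-2, 11) ≈ -0.18182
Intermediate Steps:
Function('N')(d) = 5 (Function('N')(d) = Mul(5, 1) = 5)
Function('x')(O, l) = Add(-5, Mul(2, l, Pow(Add(-1, O), -1))) (Function('x')(O, l) = Add(-5, Mul(Mul(2, l), Pow(Add(-1, O), -1))) = Add(-5, Mul(2, l, Pow(Add(-1, O), -1))))
Function('q')(G) = Rational(-11, 2) (Function('q')(G) = Add(-6, Mul(Pow(Add(-1, 5), -1), Add(5, Mul(-5, 5), Mul(2, 11)))) = Add(-6, Mul(Pow(4, -1), Add(5, -25, 22))) = Add(-6, Mul(Rational(1, 4), 2)) = Add(-6, Rational(1, 2)) = Rational(-11, 2))
Pow(Function('q')(Mul(-3, Add(-4, -3))), -1) = Pow(Rational(-11, 2), -1) = Rational(-2, 11)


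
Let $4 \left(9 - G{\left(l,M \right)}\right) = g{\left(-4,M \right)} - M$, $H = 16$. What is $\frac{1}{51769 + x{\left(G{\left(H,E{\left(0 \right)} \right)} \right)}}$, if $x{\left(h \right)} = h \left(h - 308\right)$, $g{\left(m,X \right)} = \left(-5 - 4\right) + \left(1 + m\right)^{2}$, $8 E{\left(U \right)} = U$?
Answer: $\frac{1}{49078} \approx 2.0376 \cdot 10^{-5}$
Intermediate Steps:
$E{\left(U \right)} = \frac{U}{8}$
$g{\left(m,X \right)} = -9 + \left(1 + m\right)^{2}$
$G{\left(l,M \right)} = 9 + \frac{M}{4}$ ($G{\left(l,M \right)} = 9 - \frac{\left(-9 + \left(1 - 4\right)^{2}\right) - M}{4} = 9 - \frac{\left(-9 + \left(-3\right)^{2}\right) - M}{4} = 9 - \frac{\left(-9 + 9\right) - M}{4} = 9 - \frac{0 - M}{4} = 9 - \frac{\left(-1\right) M}{4} = 9 + \frac{M}{4}$)
$x{\left(h \right)} = h \left(-308 + h\right)$
$\frac{1}{51769 + x{\left(G{\left(H,E{\left(0 \right)} \right)} \right)}} = \frac{1}{51769 + \left(9 + \frac{\frac{1}{8} \cdot 0}{4}\right) \left(-308 + \left(9 + \frac{\frac{1}{8} \cdot 0}{4}\right)\right)} = \frac{1}{51769 + \left(9 + \frac{1}{4} \cdot 0\right) \left(-308 + \left(9 + \frac{1}{4} \cdot 0\right)\right)} = \frac{1}{51769 + \left(9 + 0\right) \left(-308 + \left(9 + 0\right)\right)} = \frac{1}{51769 + 9 \left(-308 + 9\right)} = \frac{1}{51769 + 9 \left(-299\right)} = \frac{1}{51769 - 2691} = \frac{1}{49078}$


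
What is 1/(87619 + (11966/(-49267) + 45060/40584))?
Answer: 8769526/768384705361 ≈ 1.1413e-5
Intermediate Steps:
1/(87619 + (11966/(-49267) + 45060/40584)) = 1/(87619 + (11966*(-1/49267) + 45060*(1/40584))) = 1/(87619 + (-11966/49267 + 3755/3382)) = 1/(87619 + 7606767/8769526) = 1/(768384705361/8769526) = 8769526/768384705361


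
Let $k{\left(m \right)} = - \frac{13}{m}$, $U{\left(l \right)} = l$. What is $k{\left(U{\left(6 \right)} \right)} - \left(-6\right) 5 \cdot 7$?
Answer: $\frac{1247}{6} \approx 207.83$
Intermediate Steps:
$k{\left(U{\left(6 \right)} \right)} - \left(-6\right) 5 \cdot 7 = - \frac{13}{6} - \left(-6\right) 5 \cdot 7 = \left(-13\right) \frac{1}{6} - \left(-30\right) 7 = - \frac{13}{6} - -210 = - \frac{13}{6} + 210 = \frac{1247}{6}$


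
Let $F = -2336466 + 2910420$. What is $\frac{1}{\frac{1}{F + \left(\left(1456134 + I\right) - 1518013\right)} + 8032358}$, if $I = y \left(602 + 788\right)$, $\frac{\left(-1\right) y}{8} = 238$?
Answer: $\frac{2134485}{17144947665629} \approx 1.245 \cdot 10^{-7}$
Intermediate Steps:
$y = -1904$ ($y = \left(-8\right) 238 = -1904$)
$I = -2646560$ ($I = - 1904 \left(602 + 788\right) = \left(-1904\right) 1390 = -2646560$)
$F = 573954$
$\frac{1}{\frac{1}{F + \left(\left(1456134 + I\right) - 1518013\right)} + 8032358} = \frac{1}{\frac{1}{573954 + \left(\left(1456134 - 2646560\right) - 1518013\right)} + 8032358} = \frac{1}{\frac{1}{573954 - 2708439} + 8032358} = \frac{1}{\frac{1}{-2134485} + 8032358} = \frac{1}{- \frac{1}{2134485} + 8032358} = \frac{1}{\frac{17144947665629}{2134485}} = \frac{2134485}{17144947665629}$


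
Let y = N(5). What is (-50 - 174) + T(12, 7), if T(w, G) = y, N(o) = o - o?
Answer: -224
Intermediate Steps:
N(o) = 0
y = 0
T(w, G) = 0
(-50 - 174) + T(12, 7) = (-50 - 174) + 0 = -224 + 0 = -224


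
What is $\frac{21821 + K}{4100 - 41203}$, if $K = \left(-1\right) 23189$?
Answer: $\frac{1368}{37103} \approx 0.03687$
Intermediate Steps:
$K = -23189$
$\frac{21821 + K}{4100 - 41203} = \frac{21821 - 23189}{4100 - 41203} = - \frac{1368}{-37103} = \left(-1368\right) \left(- \frac{1}{37103}\right) = \frac{1368}{37103}$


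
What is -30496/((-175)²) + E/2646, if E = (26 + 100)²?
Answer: 153254/30625 ≈ 5.0042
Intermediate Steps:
E = 15876 (E = 126² = 15876)
-30496/((-175)²) + E/2646 = -30496/((-175)²) + 15876/2646 = -30496/30625 + 15876*(1/2646) = -30496*1/30625 + 6 = -30496/30625 + 6 = 153254/30625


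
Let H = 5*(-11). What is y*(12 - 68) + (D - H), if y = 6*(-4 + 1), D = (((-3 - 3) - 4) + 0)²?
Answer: 1163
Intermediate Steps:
D = 100 (D = ((-6 - 4) + 0)² = (-10 + 0)² = (-10)² = 100)
H = -55
y = -18 (y = 6*(-3) = -18)
y*(12 - 68) + (D - H) = -18*(12 - 68) + (100 - 1*(-55)) = -18*(-56) + (100 + 55) = 1008 + 155 = 1163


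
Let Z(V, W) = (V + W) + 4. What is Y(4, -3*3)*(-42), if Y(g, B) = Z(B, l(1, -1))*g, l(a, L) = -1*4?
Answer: 1512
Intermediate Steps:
l(a, L) = -4
Z(V, W) = 4 + V + W
Y(g, B) = B*g (Y(g, B) = (4 + B - 4)*g = B*g)
Y(4, -3*3)*(-42) = (-3*3*4)*(-42) = -9*4*(-42) = -36*(-42) = 1512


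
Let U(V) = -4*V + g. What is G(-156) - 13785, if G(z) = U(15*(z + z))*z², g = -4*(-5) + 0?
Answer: 456042855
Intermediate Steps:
g = 20 (g = 20 + 0 = 20)
U(V) = 20 - 4*V (U(V) = -4*V + 20 = 20 - 4*V)
G(z) = z²*(20 - 120*z) (G(z) = (20 - 60*(z + z))*z² = (20 - 60*2*z)*z² = (20 - 120*z)*z² = z²*(20 - 120*z))
G(-156) - 13785 = (-156)²*(20 - 120*(-156)) - 13785 = 24336*(20 + 18720) - 13785 = 24336*18740 - 13785 = 456056640 - 13785 = 456042855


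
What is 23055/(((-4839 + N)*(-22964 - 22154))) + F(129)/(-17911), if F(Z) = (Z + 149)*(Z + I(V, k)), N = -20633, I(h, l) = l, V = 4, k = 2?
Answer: -41852816818823/20584139661056 ≈ -2.0333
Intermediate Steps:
F(Z) = (2 + Z)*(149 + Z) (F(Z) = (Z + 149)*(Z + 2) = (149 + Z)*(2 + Z) = (2 + Z)*(149 + Z))
23055/(((-4839 + N)*(-22964 - 22154))) + F(129)/(-17911) = 23055/(((-4839 - 20633)*(-22964 - 22154))) + (298 + 129**2 + 151*129)/(-17911) = 23055/((-25472*(-45118))) + (298 + 16641 + 19479)*(-1/17911) = 23055/1149245696 + 36418*(-1/17911) = 23055*(1/1149245696) - 36418/17911 = 23055/1149245696 - 36418/17911 = -41852816818823/20584139661056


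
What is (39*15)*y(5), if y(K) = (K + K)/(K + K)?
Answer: 585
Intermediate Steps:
y(K) = 1 (y(K) = (2*K)/((2*K)) = (2*K)*(1/(2*K)) = 1)
(39*15)*y(5) = (39*15)*1 = 585*1 = 585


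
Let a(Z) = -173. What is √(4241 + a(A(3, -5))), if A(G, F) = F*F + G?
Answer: 6*√113 ≈ 63.781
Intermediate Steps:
A(G, F) = G + F² (A(G, F) = F² + G = G + F²)
√(4241 + a(A(3, -5))) = √(4241 - 173) = √4068 = 6*√113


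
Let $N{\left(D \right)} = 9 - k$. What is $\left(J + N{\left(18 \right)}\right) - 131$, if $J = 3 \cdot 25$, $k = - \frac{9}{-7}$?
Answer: $- \frac{338}{7} \approx -48.286$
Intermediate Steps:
$k = \frac{9}{7}$ ($k = \left(-9\right) \left(- \frac{1}{7}\right) = \frac{9}{7} \approx 1.2857$)
$J = 75$
$N{\left(D \right)} = \frac{54}{7}$ ($N{\left(D \right)} = 9 - \frac{9}{7} = \frac{54}{7}$)
$\left(J + N{\left(18 \right)}\right) - 131 = \left(75 + \frac{54}{7}\right) - 131 = \frac{579}{7} - 131 = - \frac{338}{7}$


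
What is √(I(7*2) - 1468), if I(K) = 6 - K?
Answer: 6*I*√41 ≈ 38.419*I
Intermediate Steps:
√(I(7*2) - 1468) = √((6 - 7*2) - 1468) = √((6 - 1*14) - 1468) = √((6 - 14) - 1468) = √(-8 - 1468) = √(-1476) = 6*I*√41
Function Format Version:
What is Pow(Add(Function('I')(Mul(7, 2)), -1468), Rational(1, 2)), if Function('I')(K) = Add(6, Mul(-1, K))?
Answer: Mul(6, I, Pow(41, Rational(1, 2))) ≈ Mul(38.419, I)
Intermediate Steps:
Pow(Add(Function('I')(Mul(7, 2)), -1468), Rational(1, 2)) = Pow(Add(Add(6, Mul(-1, Mul(7, 2))), -1468), Rational(1, 2)) = Pow(Add(Add(6, Mul(-1, 14)), -1468), Rational(1, 2)) = Pow(Add(Add(6, -14), -1468), Rational(1, 2)) = Pow(Add(-8, -1468), Rational(1, 2)) = Pow(-1476, Rational(1, 2)) = Mul(6, I, Pow(41, Rational(1, 2)))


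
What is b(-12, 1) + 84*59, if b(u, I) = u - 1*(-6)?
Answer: 4950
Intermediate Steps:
b(u, I) = 6 + u (b(u, I) = u + 6 = 6 + u)
b(-12, 1) + 84*59 = (6 - 12) + 84*59 = -6 + 4956 = 4950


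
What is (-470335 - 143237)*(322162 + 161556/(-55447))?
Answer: -10960086223732776/55447 ≈ -1.9767e+11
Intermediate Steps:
(-470335 - 143237)*(322162 + 161556/(-55447)) = -613572*(322162 + 161556*(-1/55447)) = -613572*(322162 - 161556/55447) = -613572*17862754858/55447 = -10960086223732776/55447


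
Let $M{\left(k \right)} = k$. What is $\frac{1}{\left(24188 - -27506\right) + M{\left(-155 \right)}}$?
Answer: $\frac{1}{51539} \approx 1.9403 \cdot 10^{-5}$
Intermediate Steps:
$\frac{1}{\left(24188 - -27506\right) + M{\left(-155 \right)}} = \frac{1}{\left(24188 - -27506\right) - 155} = \frac{1}{\left(24188 + 27506\right) - 155} = \frac{1}{51694 - 155} = \frac{1}{51539}$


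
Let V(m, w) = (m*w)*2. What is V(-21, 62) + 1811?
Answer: -793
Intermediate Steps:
V(m, w) = 2*m*w
V(-21, 62) + 1811 = 2*(-21)*62 + 1811 = -2604 + 1811 = -793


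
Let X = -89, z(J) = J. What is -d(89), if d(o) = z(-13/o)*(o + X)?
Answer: 0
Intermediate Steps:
d(o) = -13*(-89 + o)/o (d(o) = (-13/o)*(o - 89) = (-13/o)*(-89 + o) = -13*(-89 + o)/o)
-d(89) = -(-13 + 1157/89) = -(-13 + 1157*(1/89)) = -(-13 + 13) = -1*0 = 0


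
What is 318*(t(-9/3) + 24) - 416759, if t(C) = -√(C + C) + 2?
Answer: -408491 - 318*I*√6 ≈ -4.0849e+5 - 778.94*I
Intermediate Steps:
t(C) = 2 - √2*√C (t(C) = -√(2*C) + 2 = -√2*√C + 2 = 2 - √2*√C)
318*(t(-9/3) + 24) - 416759 = 318*((2 - √2*√(-9/3)) + 24) - 416759 = 318*((2 - √2*√(-9*⅓)) + 24) - 416759 = 318*((2 - √2*√(-3)) + 24) - 416759 = 318*((2 - √2*I*√3) + 24) - 416759 = 318*((2 - I*√6) + 24) - 416759 = 318*(26 - I*√6) - 416759 = (8268 - 318*I*√6) - 416759 = -408491 - 318*I*√6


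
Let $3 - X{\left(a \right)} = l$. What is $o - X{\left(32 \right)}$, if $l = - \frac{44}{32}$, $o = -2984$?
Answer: $- \frac{23907}{8} \approx -2988.4$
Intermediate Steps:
$l = - \frac{11}{8}$ ($l = \left(-44\right) \frac{1}{32} = - \frac{11}{8} \approx -1.375$)
$X{\left(a \right)} = \frac{35}{8}$ ($X{\left(a \right)} = 3 - - \frac{11}{8} = 3 + \frac{11}{8} = \frac{35}{8}$)
$o - X{\left(32 \right)} = -2984 - \frac{35}{8} = - \frac{23907}{8}$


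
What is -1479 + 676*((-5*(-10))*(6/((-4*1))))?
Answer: -52179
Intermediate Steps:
-1479 + 676*((-5*(-10))*(6/((-4*1)))) = -1479 + 676*(50*(6/(-4))) = -1479 + 676*(50*(6*(-1/4))) = -1479 + 676*(50*(-3/2)) = -1479 + 676*(-75) = -1479 - 50700 = -52179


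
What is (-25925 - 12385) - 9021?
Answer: -47331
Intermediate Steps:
(-25925 - 12385) - 9021 = -38310 - 9021 = -47331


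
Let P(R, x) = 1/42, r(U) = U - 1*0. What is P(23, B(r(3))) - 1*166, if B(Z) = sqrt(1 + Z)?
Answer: -6971/42 ≈ -165.98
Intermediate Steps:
r(U) = U (r(U) = U + 0 = U)
P(R, x) = 1/42
P(23, B(r(3))) - 1*166 = 1/42 - 1*166 = 1/42 - 166 = -6971/42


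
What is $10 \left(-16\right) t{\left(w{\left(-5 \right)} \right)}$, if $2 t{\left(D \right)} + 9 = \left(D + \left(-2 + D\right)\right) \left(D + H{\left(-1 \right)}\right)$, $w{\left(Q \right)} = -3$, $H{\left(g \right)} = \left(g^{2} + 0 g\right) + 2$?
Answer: $720$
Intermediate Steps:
$H{\left(g \right)} = 2 + g^{2}$ ($H{\left(g \right)} = \left(g^{2} + 0\right) + 2 = g^{2} + 2 = 2 + g^{2}$)
$t{\left(D \right)} = - \frac{9}{2} + \frac{\left(-2 + 2 D\right) \left(3 + D\right)}{2}$ ($t{\left(D \right)} = - \frac{9}{2} + \frac{\left(D + \left(-2 + D\right)\right) \left(D + \left(2 + \left(-1\right)^{2}\right)\right)}{2} = - \frac{9}{2} + \frac{\left(-2 + 2 D\right) \left(D + \left(2 + 1\right)\right)}{2} = - \frac{9}{2} + \frac{\left(-2 + 2 D\right) \left(D + 3\right)}{2} = - \frac{9}{2} + \frac{\left(-2 + 2 D\right) \left(3 + D\right)}{2}$)
$10 \left(-16\right) t{\left(w{\left(-5 \right)} \right)} = 10 \left(-16\right) \left(- \frac{15}{2} + \left(-3\right)^{2} + 2 \left(-3\right)\right) = - 160 \left(- \frac{15}{2} + 9 - 6\right) = \left(-160\right) \left(- \frac{9}{2}\right) = 720$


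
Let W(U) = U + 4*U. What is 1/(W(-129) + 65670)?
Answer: 1/65025 ≈ 1.5379e-5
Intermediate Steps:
W(U) = 5*U
1/(W(-129) + 65670) = 1/(5*(-129) + 65670) = 1/(-645 + 65670) = 1/65025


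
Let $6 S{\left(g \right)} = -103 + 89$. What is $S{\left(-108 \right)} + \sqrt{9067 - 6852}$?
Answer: $- \frac{7}{3} + \sqrt{2215} \approx 44.73$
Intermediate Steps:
$S{\left(g \right)} = - \frac{7}{3}$ ($S{\left(g \right)} = \frac{-103 + 89}{6} = \frac{1}{6} \left(-14\right) = - \frac{7}{3}$)
$S{\left(-108 \right)} + \sqrt{9067 - 6852} = - \frac{7}{3} + \sqrt{9067 - 6852} = - \frac{7}{3} + \sqrt{2215}$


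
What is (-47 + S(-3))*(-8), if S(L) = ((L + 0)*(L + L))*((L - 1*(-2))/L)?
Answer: 328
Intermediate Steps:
S(L) = 2*L*(2 + L) (S(L) = (L*(2*L))*((L + 2)/L) = (2*L²)*((2 + L)/L) = 2*L*(2 + L))
(-47 + S(-3))*(-8) = (-47 + 2*(-3)*(2 - 3))*(-8) = (-47 + 2*(-3)*(-1))*(-8) = (-47 + 6)*(-8) = -41*(-8) = 328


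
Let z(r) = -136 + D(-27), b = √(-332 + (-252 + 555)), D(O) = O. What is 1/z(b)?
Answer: -1/163 ≈ -0.0061350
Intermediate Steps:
b = I*√29 (b = √(-332 + 303) = √(-29) = I*√29 ≈ 5.3852*I)
z(r) = -163 (z(r) = -136 - 27 = -163)
1/z(b) = 1/(-163) = -1/163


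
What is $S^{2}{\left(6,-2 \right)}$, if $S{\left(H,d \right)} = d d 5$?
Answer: $400$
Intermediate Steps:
$S{\left(H,d \right)} = 5 d^{2}$ ($S{\left(H,d \right)} = d^{2} \cdot 5 = 5 d^{2}$)
$S^{2}{\left(6,-2 \right)} = \left(5 \left(-2\right)^{2}\right)^{2} = \left(5 \cdot 4\right)^{2} = 20^{2} = 400$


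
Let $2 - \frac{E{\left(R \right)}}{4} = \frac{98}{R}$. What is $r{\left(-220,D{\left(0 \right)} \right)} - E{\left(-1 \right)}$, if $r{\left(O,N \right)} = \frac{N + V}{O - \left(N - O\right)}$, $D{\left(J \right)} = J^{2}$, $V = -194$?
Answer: $- \frac{87903}{220} \approx -399.56$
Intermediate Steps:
$r{\left(O,N \right)} = \frac{-194 + N}{- N + 2 O}$ ($r{\left(O,N \right)} = \frac{N - 194}{O - \left(N - O\right)} = \frac{-194 + N}{- N + 2 O}$)
$E{\left(R \right)} = 8 - \frac{392}{R}$ ($E{\left(R \right)} = 8 - 4 \frac{98}{R} = 8 - \frac{392}{R}$)
$r{\left(-220,D{\left(0 \right)} \right)} - E{\left(-1 \right)} = \frac{194 - 0^{2}}{0^{2} - -440} - \left(8 - \frac{392}{-1}\right) = \frac{194 - 0}{0 + 440} - \left(8 - -392\right) = \frac{194 + 0}{440} - \left(8 + 392\right) = \frac{1}{440} \cdot 194 - 400 = \frac{97}{220} - 400 = - \frac{87903}{220}$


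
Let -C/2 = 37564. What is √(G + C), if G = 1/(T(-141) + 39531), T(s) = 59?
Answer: I*√117753230577210/39590 ≈ 274.09*I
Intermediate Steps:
C = -75128 (C = -2*37564 = -75128)
G = 1/39590 (G = 1/(59 + 39531) = 1/39590 ≈ 2.5259e-5)
√(G + C) = √(1/39590 - 75128) = √(-2974317519/39590) = I*√117753230577210/39590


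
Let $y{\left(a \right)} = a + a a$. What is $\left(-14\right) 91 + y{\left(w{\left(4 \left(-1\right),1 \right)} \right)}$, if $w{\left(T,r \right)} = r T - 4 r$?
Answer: $-1218$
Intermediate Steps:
$w{\left(T,r \right)} = - 4 r + T r$ ($w{\left(T,r \right)} = T r - 4 r = - 4 r + T r$)
$y{\left(a \right)} = a + a^{2}$
$\left(-14\right) 91 + y{\left(w{\left(4 \left(-1\right),1 \right)} \right)} = \left(-14\right) 91 + 1 \left(-4 + 4 \left(-1\right)\right) \left(1 + 1 \left(-4 + 4 \left(-1\right)\right)\right) = -1274 + 1 \left(-4 - 4\right) \left(1 + 1 \left(-4 - 4\right)\right) = -1274 + 1 \left(-8\right) \left(1 + 1 \left(-8\right)\right) = -1274 - 8 \left(1 - 8\right) = -1274 - -56 = -1274 + 56 = -1218$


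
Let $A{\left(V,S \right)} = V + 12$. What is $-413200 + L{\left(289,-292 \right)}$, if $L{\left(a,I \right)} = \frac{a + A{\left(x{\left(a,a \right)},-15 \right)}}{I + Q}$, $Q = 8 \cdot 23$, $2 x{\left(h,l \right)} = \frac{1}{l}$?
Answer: $- \frac{2865974531}{6936} \approx -4.132 \cdot 10^{5}$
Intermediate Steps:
$x{\left(h,l \right)} = \frac{1}{2 l}$
$A{\left(V,S \right)} = 12 + V$
$Q = 184$
$L{\left(a,I \right)} = \frac{12 + a + \frac{1}{2 a}}{184 + I}$ ($L{\left(a,I \right)} = \frac{a + \left(12 + \frac{1}{2 a}\right)}{I + 184} = \frac{12 + a + \frac{1}{2 a}}{184 + I}$)
$-413200 + L{\left(289,-292 \right)} = -413200 + \frac{\frac{1}{2} + 289^{2} + 12 \cdot 289}{289 \left(184 - 292\right)} = -413200 + \frac{\frac{1}{2} + 83521 + 3468}{289 \left(-108\right)} = -413200 + \frac{1}{289} \left(- \frac{1}{108}\right) \frac{173979}{2} = -413200 - \frac{19331}{6936} = - \frac{2865974531}{6936}$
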